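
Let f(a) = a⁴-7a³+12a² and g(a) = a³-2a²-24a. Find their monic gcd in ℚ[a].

Apply the Euclidean algorithm:
  a⁴-7a³+12a² = (a-5)(a³-2a²-24a) + (26a²-120a)
  a³-2a²-24a = ((1/26)a+17/169)(26a²-120a) + (-(2016/169)a)
  26a²-120a = (-(2197/1008)a+845/84)(-(2016/169)a) + (0)
Last nonzero remainder: -(2016/169)a. Dividing through by -2016/169 gives the monic gcd a.

a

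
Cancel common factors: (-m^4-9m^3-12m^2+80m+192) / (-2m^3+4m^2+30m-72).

Apply the Euclidean algorithm:
  -m^4-9m^3-12m^2+80m+192 = ((1/2)m+11/2)(-2m^3+4m^2+30m-72) + (-49m^2-49m+588)
  -2m^3+4m^2+30m-72 = ((2/49)m-6/49)(-49m^2-49m+588) + (0)
Last nonzero remainder: -49m^2-49m+588. Dividing through by -49 gives the monic gcd m^2+m-12.
Cancel m^2+m-12 from numerator and denominator to get the reduced form.

(m^2+8m+16)/(2m-6)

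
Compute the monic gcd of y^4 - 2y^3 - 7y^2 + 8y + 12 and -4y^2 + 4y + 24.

y^2 - y - 6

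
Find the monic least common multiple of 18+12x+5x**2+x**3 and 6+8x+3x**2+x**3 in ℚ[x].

18+30x+17x**2+6x**3+x**4

Euclidean algorithm in ℚ[x]:
  x**3+5x**2+12x+18 = (x**3+3x**2+8x+6) + (2x**2+4x+12)
  x**3+3x**2+8x+6 = ((1/2)x+1/2)(2x**2+4x+12) + (0)
Last nonzero remainder: 2x**2+4x+12. Dividing through by 2 gives the monic gcd x**2+2x+6.
Then lcm(f, g) = f·g / gcd(f, g); expanding and making the result monic gives the answer.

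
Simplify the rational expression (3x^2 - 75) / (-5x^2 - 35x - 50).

Repeated division with remainder:
  3x^2 - 75 = (-3/5)(-5x^2 - 35x - 50) + (-21x - 105)
  -5x^2 - 35x - 50 = ((5/21)x + 10/21)(-21x - 105) + (0)
Last nonzero remainder: -21x - 105. Dividing through by -21 gives the monic gcd x + 5.
Cancel x + 5 from numerator and denominator to get the reduced form.

(-3x + 15)/(5x + 10)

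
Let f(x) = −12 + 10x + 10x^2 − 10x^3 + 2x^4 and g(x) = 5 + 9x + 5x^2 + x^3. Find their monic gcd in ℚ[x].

By polynomial division,
  2x^4 − 10x^3 + 10x^2 + 10x − 12 = (2x − 20)(x^3 + 5x^2 + 9x + 5) + (92x^2 + 180x + 88)
  x^3 + 5x^2 + 9x + 5 = ((1/92)x + 35/1058)(92x^2 + 180x + 88) + ((1105/529)x + 1105/529)
  92x^2 + 180x + 88 = ((48668/1105)x + 46552/1105)((1105/529)x + 1105/529) + (0)
Last nonzero remainder: (1105/529)x + 1105/529. Dividing through by 1105/529 gives the monic gcd x + 1.

1 + x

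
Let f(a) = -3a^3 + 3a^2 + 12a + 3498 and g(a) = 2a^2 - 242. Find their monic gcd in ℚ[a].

a - 11

Repeated division with remainder:
  -3a^3 + 3a^2 + 12a + 3498 = (-(3/2)a + 3/2)(2a^2 - 242) + (-351a + 3861)
  2a^2 - 242 = (-(2/351)a - 22/351)(-351a + 3861) + (0)
Last nonzero remainder: -351a + 3861. Dividing through by -351 gives the monic gcd a - 11.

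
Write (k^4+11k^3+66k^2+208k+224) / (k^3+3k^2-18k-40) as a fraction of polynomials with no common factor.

Euclidean algorithm in ℚ[k]:
  k^4+11k^3+66k^2+208k+224 = (k+8)(k^3+3k^2-18k-40) + (60k^2+392k+544)
  k^3+3k^2-18k-40 = ((1/60)k-53/900)(60k^2+392k+544) + (-(896/225)k-1792/225)
  60k^2+392k+544 = (-(3375/224)k-3825/56)(-(896/225)k-1792/225) + (0)
Last nonzero remainder: -(896/225)k-1792/225. Dividing through by -896/225 gives the monic gcd k+2.
Cancel k+2 from numerator and denominator to get the reduced form.

(k^3+9k^2+48k+112)/(k^2+k-20)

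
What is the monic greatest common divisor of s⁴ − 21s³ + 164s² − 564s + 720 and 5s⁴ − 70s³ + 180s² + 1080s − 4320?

s² − 12s + 36

Repeated division with remainder:
  s⁴ − 21s³ + 164s² − 564s + 720 = (1/5)(5s⁴ − 70s³ + 180s² + 1080s − 4320) + (−7s³ + 128s² − 780s + 1584)
  5s⁴ − 70s³ + 180s² + 1080s − 4320 = (−(5/7)s − 150/49)(−7s³ + 128s² − 780s + 1584) + ((720/49)s² − (8640/49)s + 25920/49)
  −7s³ + 128s² − 780s + 1584 = (−(343/720)s + 539/180)((720/49)s² − (8640/49)s + 25920/49) + (0)
Last nonzero remainder: (720/49)s² − (8640/49)s + 25920/49. Dividing through by 720/49 gives the monic gcd s² − 12s + 36.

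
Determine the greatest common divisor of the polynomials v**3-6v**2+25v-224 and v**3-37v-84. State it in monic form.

Repeated division with remainder:
  v**3-6v**2+25v-224 = (v**3-37v-84) + (-6v**2+62v-140)
  v**3-37v-84 = (-(1/6)v-31/18)(-6v**2+62v-140) + ((418/9)v-2926/9)
  -6v**2+62v-140 = (-(27/209)v+90/209)((418/9)v-2926/9) + (0)
Last nonzero remainder: (418/9)v-2926/9. Dividing through by 418/9 gives the monic gcd v-7.

v-7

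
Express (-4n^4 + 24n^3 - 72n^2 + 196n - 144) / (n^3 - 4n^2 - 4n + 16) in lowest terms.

By polynomial division,
  -4n^4 + 24n^3 - 72n^2 + 196n - 144 = (-4n + 8)(n^3 - 4n^2 - 4n + 16) + (-56n^2 + 292n - 272)
  n^3 - 4n^2 - 4n + 16 = (-(1/56)n - 17/784)(-56n^2 + 292n - 272) + (-(495/196)n + 495/49)
  -56n^2 + 292n - 272 = ((10976/495)n - 13328/495)(-(495/196)n + 495/49) + (0)
Last nonzero remainder: -(495/196)n + 495/49. Dividing through by -495/196 gives the monic gcd n - 4.
Cancel n - 4 from numerator and denominator to get the reduced form.

(-4n^3 + 8n^2 - 40n + 36)/(n^2 - 4)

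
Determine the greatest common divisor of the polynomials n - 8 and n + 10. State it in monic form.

1

Euclidean algorithm in ℚ[n]:
  n - 8 = (n + 10) + (-18)
  n + 10 = (-(1/18)n - 5/9)(-18) + (0)
The last nonzero remainder is the constant -18, so the polynomials are coprime and gcd = 1.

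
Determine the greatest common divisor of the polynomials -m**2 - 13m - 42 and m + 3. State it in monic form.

Repeated division with remainder:
  -m**2 - 13m - 42 = (-m - 10)(m + 3) + (-12)
  m + 3 = (-(1/12)m - 1/4)(-12) + (0)
The last nonzero remainder is the constant -12, so the polynomials are coprime and gcd = 1.

1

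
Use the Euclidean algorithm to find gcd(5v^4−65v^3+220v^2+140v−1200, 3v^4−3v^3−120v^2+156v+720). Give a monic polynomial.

v^3−7v^2+2v+40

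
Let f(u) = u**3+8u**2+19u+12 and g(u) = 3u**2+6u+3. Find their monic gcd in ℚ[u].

Apply the Euclidean algorithm:
  u**3+8u**2+19u+12 = ((1/3)u+2)(3u**2+6u+3) + (6u+6)
  3u**2+6u+3 = ((1/2)u+1/2)(6u+6) + (0)
Last nonzero remainder: 6u+6. Dividing through by 6 gives the monic gcd u+1.

u+1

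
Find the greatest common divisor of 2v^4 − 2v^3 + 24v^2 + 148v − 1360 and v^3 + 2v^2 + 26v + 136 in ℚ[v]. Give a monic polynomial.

v^2 − 2v + 34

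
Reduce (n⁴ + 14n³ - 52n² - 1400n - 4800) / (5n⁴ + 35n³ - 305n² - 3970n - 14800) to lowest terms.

(n² + 16n + 60)/(5n² + 45n + 185)

Repeated division with remainder:
  n⁴ + 14n³ - 52n² - 1400n - 4800 = (1/5)(5n⁴ + 35n³ - 305n² - 3970n - 14800) + (7n³ + 9n² - 606n - 1840)
  5n⁴ + 35n³ - 305n² - 3970n - 14800 = ((5/7)n + 200/49)(7n³ + 9n² - 606n - 1840) + ((4465/49)n² - (8930/49)n - 357200/49)
  7n³ + 9n² - 606n - 1840 = ((343/4465)n + 1127/4465)((4465/49)n² - (8930/49)n - 357200/49) + (0)
Last nonzero remainder: (4465/49)n² - (8930/49)n - 357200/49. Dividing through by 4465/49 gives the monic gcd n² - 2n - 80.
Cancel n² - 2n - 80 from numerator and denominator to get the reduced form.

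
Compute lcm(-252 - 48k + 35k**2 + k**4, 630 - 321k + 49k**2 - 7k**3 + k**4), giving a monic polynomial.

Euclidean algorithm in ℚ[k]:
  k**4 + 35k**2 - 48k - 252 = (k**4 - 7k**3 + 49k**2 - 321k + 630) + (7k**3 - 14k**2 + 273k - 882)
  k**4 - 7k**3 + 49k**2 - 321k + 630 = ((1/7)k - 5/7)(7k**3 - 14k**2 + 273k - 882) + (0)
Last nonzero remainder: 7k**3 - 14k**2 + 273k - 882. Dividing through by 7 gives the monic gcd k**3 - 2k**2 + 39k - 126.
Then lcm(f, g) = f·g / gcd(f, g); expanding and making the result monic gives the answer.

1260 - 12k - 223k**2 + 35k**3 - 5k**4 + k**5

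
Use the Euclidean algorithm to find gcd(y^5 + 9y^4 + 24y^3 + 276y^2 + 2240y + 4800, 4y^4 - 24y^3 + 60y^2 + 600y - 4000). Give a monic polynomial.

y^3 - y^2 + 10y + 200

Repeated division with remainder:
  y^5 + 9y^4 + 24y^3 + 276y^2 + 2240y + 4800 = ((1/4)y + 15/4)(4y^4 - 24y^3 + 60y^2 + 600y - 4000) + (99y^3 - 99y^2 + 990y + 19800)
  4y^4 - 24y^3 + 60y^2 + 600y - 4000 = ((4/99)y - 20/99)(99y^3 - 99y^2 + 990y + 19800) + (0)
Last nonzero remainder: 99y^3 - 99y^2 + 990y + 19800. Dividing through by 99 gives the monic gcd y^3 - y^2 + 10y + 200.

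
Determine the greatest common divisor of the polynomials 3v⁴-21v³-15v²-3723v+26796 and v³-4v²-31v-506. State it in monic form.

v-11

Euclidean algorithm in ℚ[v]:
  3v⁴-21v³-15v²-3723v+26796 = (3v-9)(v³-4v²-31v-506) + (42v²-2484v+22242)
  v³-4v²-31v-506 = ((1/42)v+193/147)(42v²-2484v+22242) + ((132336/49)v-1455696/49)
  42v²-2484v+22242 = ((343/22056)v-16513/22056)((132336/49)v-1455696/49) + (0)
Last nonzero remainder: (132336/49)v-1455696/49. Dividing through by 132336/49 gives the monic gcd v-11.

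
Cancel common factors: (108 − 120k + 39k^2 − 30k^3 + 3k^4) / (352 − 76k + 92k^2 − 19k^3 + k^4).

By polynomial division,
  3k^4 − 30k^3 + 39k^2 − 120k + 108 = (3)(k^4 − 19k^3 + 92k^2 − 76k + 352) + (27k^3 − 237k^2 + 108k − 948)
  k^4 − 19k^3 + 92k^2 − 76k + 352 = ((1/27)k − 92/243)(27k^3 − 237k^2 + 108k − 948) + (−(140/81)k^2 − 560/81)
  27k^3 − 237k^2 + 108k − 948 = (−(2187/140)k + 19197/140)(−(140/81)k^2 − 560/81) + (0)
Last nonzero remainder: −(140/81)k^2 − 560/81. Dividing through by −140/81 gives the monic gcd k^2 + 4.
Cancel k^2 + 4 from numerator and denominator to get the reduced form.

(27 − 30k + 3k^2)/(88 − 19k + k^2)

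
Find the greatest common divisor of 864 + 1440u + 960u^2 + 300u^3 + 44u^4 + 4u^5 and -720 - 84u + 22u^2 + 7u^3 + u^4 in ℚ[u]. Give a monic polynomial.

By polynomial division,
  4u^5 + 44u^4 + 300u^3 + 960u^2 + 1440u + 864 = (4u + 16)(u^4 + 7u^3 + 22u^2 - 84u - 720) + (100u^3 + 944u^2 + 5664u + 12384)
  u^4 + 7u^3 + 22u^2 - 84u - 720 = ((1/100)u - 61/2500)(100u^3 + 944u^2 + 5664u + 12384) + (-(7254/625)u^2 - (43524/625)u - 261144/625)
  100u^3 + 944u^2 + 5664u + 12384 = (-(31250/3627)u - 107500/3627)(-(7254/625)u^2 - (43524/625)u - 261144/625) + (0)
Last nonzero remainder: -(7254/625)u^2 - (43524/625)u - 261144/625. Dividing through by -7254/625 gives the monic gcd u^2 + 6u + 36.

36 + 6u + u^2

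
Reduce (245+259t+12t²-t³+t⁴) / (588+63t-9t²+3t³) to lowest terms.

Repeated division with remainder:
  t⁴-t³+12t²+259t+245 = ((1/3)t+2/3)(3t³-9t²+63t+588) + (-3t²+21t-147)
  3t³-9t²+63t+588 = (-t-4)(-3t²+21t-147) + (0)
Last nonzero remainder: -3t²+21t-147. Dividing through by -3 gives the monic gcd t²-7t+49.
Cancel t²-7t+49 from numerator and denominator to get the reduced form.

(5+6t+t²)/(12+3t)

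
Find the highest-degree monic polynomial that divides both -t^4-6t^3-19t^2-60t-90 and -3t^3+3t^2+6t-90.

Apply the Euclidean algorithm:
  -t^4-6t^3-19t^2-60t-90 = ((1/3)t+7/3)(-3t^3+3t^2+6t-90) + (-28t^2-44t+120)
  -3t^3+3t^2+6t-90 = ((3/28)t-27/98)(-28t^2-44t+120) + (-(930/49)t-2790/49)
  -28t^2-44t+120 = ((686/465)t-196/93)(-(930/49)t-2790/49) + (0)
Last nonzero remainder: -(930/49)t-2790/49. Dividing through by -930/49 gives the monic gcd t+3.

t+3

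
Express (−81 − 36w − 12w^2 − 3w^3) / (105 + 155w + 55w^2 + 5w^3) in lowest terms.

Euclidean algorithm in ℚ[w]:
  −3w^3 − 12w^2 − 36w − 81 = (−3/5)(5w^3 + 55w^2 + 155w + 105) + (21w^2 + 57w − 18)
  5w^3 + 55w^2 + 155w + 105 = ((5/21)w + 290/147)(21w^2 + 57w − 18) + ((2295/49)w + 6885/49)
  21w^2 + 57w − 18 = ((343/765)w − 98/765)((2295/49)w + 6885/49) + (0)
Last nonzero remainder: (2295/49)w + 6885/49. Dividing through by 2295/49 gives the monic gcd w + 3.
Cancel w + 3 from numerator and denominator to get the reduced form.

(−27 − 3w − 3w^2)/(35 + 40w + 5w^2)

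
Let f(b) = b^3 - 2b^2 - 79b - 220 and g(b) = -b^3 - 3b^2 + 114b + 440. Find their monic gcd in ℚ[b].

Repeated division with remainder:
  b^3 - 2b^2 - 79b - 220 = (-1)(-b^3 - 3b^2 + 114b + 440) + (-5b^2 + 35b + 220)
  -b^3 - 3b^2 + 114b + 440 = ((1/5)b + 2)(-5b^2 + 35b + 220) + (0)
Last nonzero remainder: -5b^2 + 35b + 220. Dividing through by -5 gives the monic gcd b^2 - 7b - 44.

b^2 - 7b - 44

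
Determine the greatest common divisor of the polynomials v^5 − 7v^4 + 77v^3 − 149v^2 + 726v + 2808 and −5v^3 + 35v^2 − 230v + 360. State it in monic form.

Apply the Euclidean algorithm:
  v^5 − 7v^4 + 77v^3 − 149v^2 + 726v + 2808 = (−(1/5)v^2 − 31/5)(−5v^3 + 35v^2 − 230v + 360) + (140v^2 − 700v + 5040)
  −5v^3 + 35v^2 − 230v + 360 = (−(1/28)v + 1/14)(140v^2 − 700v + 5040) + (0)
Last nonzero remainder: 140v^2 − 700v + 5040. Dividing through by 140 gives the monic gcd v^2 − 5v + 36.

v^2 − 5v + 36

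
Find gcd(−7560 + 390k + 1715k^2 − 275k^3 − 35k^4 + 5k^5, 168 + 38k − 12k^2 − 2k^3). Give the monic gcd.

−28 + 3k + k^2

Euclidean algorithm in ℚ[k]:
  5k^5 − 35k^4 − 275k^3 + 1715k^2 + 390k − 7560 = (−(5/2)k^2 + (65/2)k − 105)(−2k^3 − 12k^2 + 38k + 168) + (−360k^2 − 1080k + 10080)
  −2k^3 − 12k^2 + 38k + 168 = ((1/180)k + 1/60)(−360k^2 − 1080k + 10080) + (0)
Last nonzero remainder: −360k^2 − 1080k + 10080. Dividing through by −360 gives the monic gcd k^2 + 3k − 28.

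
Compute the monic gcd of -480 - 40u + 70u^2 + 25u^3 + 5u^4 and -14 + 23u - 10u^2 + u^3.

Apply the Euclidean algorithm:
  5u^4 + 25u^3 + 70u^2 - 40u - 480 = (5u + 75)(u^3 - 10u^2 + 23u - 14) + (705u^2 - 1695u + 570)
  u^3 - 10u^2 + 23u - 14 = ((1/705)u - 119/11045)(705u^2 - 1695u + 570) + ((8680/2209)u - 17360/2209)
  705u^2 - 1695u + 570 = ((311469/1736)u - 125913/1736)((8680/2209)u - 17360/2209) + (0)
Last nonzero remainder: (8680/2209)u - 17360/2209. Dividing through by 8680/2209 gives the monic gcd u - 2.

-2 + u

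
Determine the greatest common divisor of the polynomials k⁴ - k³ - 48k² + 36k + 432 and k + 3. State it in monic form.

k + 3

Apply the Euclidean algorithm:
  k⁴ - k³ - 48k² + 36k + 432 = (k³ - 4k² - 36k + 144)(k + 3) + (0)
The last nonzero remainder k + 3 is already monic.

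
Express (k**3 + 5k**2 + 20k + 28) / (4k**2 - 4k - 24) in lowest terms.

(k**2 + 3k + 14)/(4k - 12)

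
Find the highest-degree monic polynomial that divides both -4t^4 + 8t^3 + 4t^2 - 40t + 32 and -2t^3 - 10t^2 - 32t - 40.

Euclidean algorithm in ℚ[t]:
  -4t^4 + 8t^3 + 4t^2 - 40t + 32 = (2t - 14)(-2t^3 - 10t^2 - 32t - 40) + (-72t^2 - 408t - 528)
  -2t^3 - 10t^2 - 32t - 40 = ((1/36)t - 1/54)(-72t^2 - 408t - 528) + (-(224/9)t - 448/9)
  -72t^2 - 408t - 528 = ((81/28)t + 297/28)(-(224/9)t - 448/9) + (0)
Last nonzero remainder: -(224/9)t - 448/9. Dividing through by -224/9 gives the monic gcd t + 2.

t + 2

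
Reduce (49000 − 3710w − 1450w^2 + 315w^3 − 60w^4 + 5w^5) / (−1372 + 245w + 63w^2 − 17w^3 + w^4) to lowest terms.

Apply the Euclidean algorithm:
  5w^5 − 60w^4 + 315w^3 − 1450w^2 − 3710w + 49000 = (5w + 25)(w^4 − 17w^3 + 63w^2 + 245w − 1372) + (425w^3 − 4250w^2 − 2975w + 83300)
  w^4 − 17w^3 + 63w^2 + 245w − 1372 = ((1/425)w − 7/425)(425w^3 − 4250w^2 − 2975w + 83300) + (0)
Last nonzero remainder: 425w^3 − 4250w^2 − 2975w + 83300. Dividing through by 425 gives the monic gcd w^3 − 10w^2 − 7w + 196.
Cancel w^3 − 10w^2 − 7w + 196 from numerator and denominator to get the reduced form.

(250 − 10w + 5w^2)/(−7 + w)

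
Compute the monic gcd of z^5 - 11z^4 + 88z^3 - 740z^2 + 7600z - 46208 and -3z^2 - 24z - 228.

By polynomial division,
  z^5 - 11z^4 + 88z^3 - 740z^2 + 7600z - 46208 = (-(1/3)z^3 + (19/3)z^2 - (164/3)z + 608/3)(-3z^2 - 24z - 228) + (0)
Last nonzero remainder: -3z^2 - 24z - 228. Dividing through by -3 gives the monic gcd z^2 + 8z + 76.

z^2 + 8z + 76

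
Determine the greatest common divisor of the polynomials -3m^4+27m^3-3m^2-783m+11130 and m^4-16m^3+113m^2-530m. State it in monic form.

m^3-16m^2+113m-530

Euclidean algorithm in ℚ[m]:
  -3m^4+27m^3-3m^2-783m+11130 = (-3)(m^4-16m^3+113m^2-530m) + (-21m^3+336m^2-2373m+11130)
  m^4-16m^3+113m^2-530m = (-(1/21)m)(-21m^3+336m^2-2373m+11130) + (0)
Last nonzero remainder: -21m^3+336m^2-2373m+11130. Dividing through by -21 gives the monic gcd m^3-16m^2+113m-530.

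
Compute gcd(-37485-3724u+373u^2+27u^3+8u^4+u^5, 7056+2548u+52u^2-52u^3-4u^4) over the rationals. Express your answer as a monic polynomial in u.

Repeated division with remainder:
  u^5+8u^4+27u^3+373u^2-3724u-37485 = (-(1/4)u+5/4)(-4u^4-52u^3+52u^2+2548u+7056) + (105u^3+945u^2-5145u-46305)
  -4u^4-52u^3+52u^2+2548u+7056 = (-(4/105)u-16/105)(105u^3+945u^2-5145u-46305) + (0)
Last nonzero remainder: 105u^3+945u^2-5145u-46305. Dividing through by 105 gives the monic gcd u^3+9u^2-49u-441.

-441-49u+9u^2+u^3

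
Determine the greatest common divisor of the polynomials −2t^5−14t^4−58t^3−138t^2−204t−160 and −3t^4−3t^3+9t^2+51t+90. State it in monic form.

Euclidean algorithm in ℚ[t]:
  −2t^5−14t^4−58t^3−138t^2−204t−160 = ((2/3)t+4)(−3t^4−3t^3+9t^2+51t+90) + (−52t^3−208t^2−468t−520)
  −3t^4−3t^3+9t^2+51t+90 = ((3/52)t−9/52)(−52t^3−208t^2−468t−520) + (0)
Last nonzero remainder: −52t^3−208t^2−468t−520. Dividing through by −52 gives the monic gcd t^3+4t^2+9t+10.

t^3+4t^2+9t+10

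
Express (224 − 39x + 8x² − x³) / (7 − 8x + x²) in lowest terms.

(−32 + x − x²)/(−1 + x)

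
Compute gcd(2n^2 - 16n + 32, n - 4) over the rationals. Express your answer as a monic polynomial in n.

Apply the Euclidean algorithm:
  2n^2 - 16n + 32 = (2n - 8)(n - 4) + (0)
The last nonzero remainder n - 4 is already monic.

n - 4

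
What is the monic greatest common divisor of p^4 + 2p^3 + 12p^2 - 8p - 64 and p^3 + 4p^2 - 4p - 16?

p^2 - 4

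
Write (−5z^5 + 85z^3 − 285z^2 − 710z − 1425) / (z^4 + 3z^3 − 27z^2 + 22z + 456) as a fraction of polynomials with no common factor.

Euclidean algorithm in ℚ[z]:
  −5z^5 + 85z^3 − 285z^2 − 710z − 1425 = (−5z + 15)(z^4 + 3z^3 − 27z^2 + 22z + 456) + (−95z^3 + 230z^2 + 1240z − 8265)
  z^4 + 3z^3 − 27z^2 + 22z + 456 = (−(1/95)z − 103/1805)(−95z^3 + 230z^2 + 1240z − 8265) + (−(297/361)z^2 + (2079/361)z − 297/19)
  −95z^3 + 230z^2 + 1240z − 8265 = ((34295/297)z + 52345/99)(−(297/361)z^2 + (2079/361)z − 297/19) + (0)
Last nonzero remainder: −(297/361)z^2 + (2079/361)z − 297/19. Dividing through by −297/361 gives the monic gcd z^2 − 7z + 19.
Cancel z^2 − 7z + 19 from numerator and denominator to get the reduced form.

(−5z^3 − 35z^2 − 65z − 75)/(z^2 + 10z + 24)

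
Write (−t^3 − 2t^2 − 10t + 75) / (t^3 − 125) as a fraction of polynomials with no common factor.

(−t + 3)/(t − 5)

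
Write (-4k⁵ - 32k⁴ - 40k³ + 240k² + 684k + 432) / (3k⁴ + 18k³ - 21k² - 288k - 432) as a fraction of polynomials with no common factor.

(-4k² + 8k + 12)/(3k - 12)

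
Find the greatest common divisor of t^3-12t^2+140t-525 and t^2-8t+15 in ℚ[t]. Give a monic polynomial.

t-5

Euclidean algorithm in ℚ[t]:
  t^3-12t^2+140t-525 = (t-4)(t^2-8t+15) + (93t-465)
  t^2-8t+15 = ((1/93)t-1/31)(93t-465) + (0)
Last nonzero remainder: 93t-465. Dividing through by 93 gives the monic gcd t-5.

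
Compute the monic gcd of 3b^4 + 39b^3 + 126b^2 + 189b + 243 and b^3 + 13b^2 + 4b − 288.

b + 9

Repeated division with remainder:
  3b^4 + 39b^3 + 126b^2 + 189b + 243 = (3b)(b^3 + 13b^2 + 4b − 288) + (114b^2 + 1053b + 243)
  b^3 + 13b^2 + 4b − 288 = ((1/114)b + 143/4332)(114b^2 + 1053b + 243) + (−(47495/1444)b − 427455/1444)
  114b^2 + 1053b + 243 = (−(164616/47495)b − 38988/47495)(−(47495/1444)b − 427455/1444) + (0)
Last nonzero remainder: −(47495/1444)b − 427455/1444. Dividing through by −47495/1444 gives the monic gcd b + 9.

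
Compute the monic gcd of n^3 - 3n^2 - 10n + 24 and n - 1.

Apply the Euclidean algorithm:
  n^3 - 3n^2 - 10n + 24 = (n^2 - 2n - 12)(n - 1) + (12)
  n - 1 = ((1/12)n - 1/12)(12) + (0)
The last nonzero remainder is the constant 12, so the polynomials are coprime and gcd = 1.

1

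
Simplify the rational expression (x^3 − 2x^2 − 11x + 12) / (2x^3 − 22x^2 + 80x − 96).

(x^2 + 2x − 3)/(2x^2 − 14x + 24)

Apply the Euclidean algorithm:
  x^3 − 2x^2 − 11x + 12 = (1/2)(2x^3 − 22x^2 + 80x − 96) + (9x^2 − 51x + 60)
  2x^3 − 22x^2 + 80x − 96 = ((2/9)x − 32/27)(9x^2 − 51x + 60) + ((56/9)x − 224/9)
  9x^2 − 51x + 60 = ((81/56)x − 135/56)((56/9)x − 224/9) + (0)
Last nonzero remainder: (56/9)x − 224/9. Dividing through by 56/9 gives the monic gcd x − 4.
Cancel x − 4 from numerator and denominator to get the reduced form.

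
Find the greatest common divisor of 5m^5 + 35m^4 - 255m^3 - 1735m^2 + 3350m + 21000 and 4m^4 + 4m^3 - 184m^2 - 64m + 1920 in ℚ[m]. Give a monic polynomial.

Apply the Euclidean algorithm:
  5m^5 + 35m^4 - 255m^3 - 1735m^2 + 3350m + 21000 = ((5/4)m + 15/2)(4m^4 + 4m^3 - 184m^2 - 64m + 1920) + (-55m^3 - 275m^2 + 1430m + 6600)
  4m^4 + 4m^3 - 184m^2 - 64m + 1920 = (-(4/55)m + 16/55)(-55m^3 - 275m^2 + 1430m + 6600) + (0)
Last nonzero remainder: -55m^3 - 275m^2 + 1430m + 6600. Dividing through by -55 gives the monic gcd m^3 + 5m^2 - 26m - 120.

m^3 + 5m^2 - 26m - 120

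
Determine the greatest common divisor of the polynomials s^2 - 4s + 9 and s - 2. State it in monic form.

By polynomial division,
  s^2 - 4s + 9 = (s - 2)(s - 2) + (5)
  s - 2 = ((1/5)s - 2/5)(5) + (0)
The last nonzero remainder is the constant 5, so the polynomials are coprime and gcd = 1.

1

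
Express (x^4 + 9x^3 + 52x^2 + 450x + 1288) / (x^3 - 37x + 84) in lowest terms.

(x^3 + 2x^2 + 38x + 184)/(x^2 - 7x + 12)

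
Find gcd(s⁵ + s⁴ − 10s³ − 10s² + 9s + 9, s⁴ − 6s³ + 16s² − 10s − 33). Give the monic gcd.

Euclidean algorithm in ℚ[s]:
  s⁵ + s⁴ − 10s³ − 10s² + 9s + 9 = (s + 7)(s⁴ − 6s³ + 16s² − 10s − 33) + (16s³ − 112s² + 112s + 240)
  s⁴ − 6s³ + 16s² − 10s − 33 = ((1/16)s + 1/16)(16s³ − 112s² + 112s + 240) + (16s² − 32s − 48)
  16s³ − 112s² + 112s + 240 = (s − 5)(16s² − 32s − 48) + (0)
Last nonzero remainder: 16s² − 32s − 48. Dividing through by 16 gives the monic gcd s² − 2s − 3.

s² − 2s − 3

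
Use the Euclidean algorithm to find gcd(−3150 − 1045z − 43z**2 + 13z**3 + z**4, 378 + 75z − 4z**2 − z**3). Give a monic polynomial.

−63 − 2z + z**2

Apply the Euclidean algorithm:
  z**4 + 13z**3 − 43z**2 − 1045z − 3150 = (−z − 9)(−z**3 − 4z**2 + 75z + 378) + (−4z**2 + 8z + 252)
  −z**3 − 4z**2 + 75z + 378 = ((1/4)z + 3/2)(−4z**2 + 8z + 252) + (0)
Last nonzero remainder: −4z**2 + 8z + 252. Dividing through by −4 gives the monic gcd z**2 − 2z − 63.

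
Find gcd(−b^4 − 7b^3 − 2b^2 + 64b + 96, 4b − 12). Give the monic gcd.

b − 3

Euclidean algorithm in ℚ[b]:
  −b^4 − 7b^3 − 2b^2 + 64b + 96 = (−(1/4)b^3 − (5/2)b^2 − 8b − 8)(4b − 12) + (0)
Last nonzero remainder: 4b − 12. Dividing through by 4 gives the monic gcd b − 3.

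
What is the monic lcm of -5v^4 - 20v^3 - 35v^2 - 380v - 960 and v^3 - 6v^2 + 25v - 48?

v^5 + v^4 - 5v^3 + 55v^2 - 36v - 576

Repeated division with remainder:
  -5v^4 - 20v^3 - 35v^2 - 380v - 960 = (-5v - 50)(v^3 - 6v^2 + 25v - 48) + (-210v^2 + 630v - 3360)
  v^3 - 6v^2 + 25v - 48 = (-(1/210)v + 1/70)(-210v^2 + 630v - 3360) + (0)
Last nonzero remainder: -210v^2 + 630v - 3360. Dividing through by -210 gives the monic gcd v^2 - 3v + 16.
Then lcm(f, g) = f·g / gcd(f, g); expanding and making the result monic gives the answer.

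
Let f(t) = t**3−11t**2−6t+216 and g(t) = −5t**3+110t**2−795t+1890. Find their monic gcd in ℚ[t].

Euclidean algorithm in ℚ[t]:
  t**3−11t**2−6t+216 = (−1/5)(−5t**3+110t**2−795t+1890) + (11t**2−165t+594)
  −5t**3+110t**2−795t+1890 = (−(5/11)t+35/11)(11t**2−165t+594) + (0)
Last nonzero remainder: 11t**2−165t+594. Dividing through by 11 gives the monic gcd t**2−15t+54.

t**2−15t+54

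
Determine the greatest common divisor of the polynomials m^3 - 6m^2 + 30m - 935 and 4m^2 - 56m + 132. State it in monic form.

Apply the Euclidean algorithm:
  m^3 - 6m^2 + 30m - 935 = ((1/4)m + 2)(4m^2 - 56m + 132) + (109m - 1199)
  4m^2 - 56m + 132 = ((4/109)m - 12/109)(109m - 1199) + (0)
Last nonzero remainder: 109m - 1199. Dividing through by 109 gives the monic gcd m - 11.

m - 11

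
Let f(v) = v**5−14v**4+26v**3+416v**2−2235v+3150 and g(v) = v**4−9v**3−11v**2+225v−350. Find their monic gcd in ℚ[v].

Apply the Euclidean algorithm:
  v**5−14v**4+26v**3+416v**2−2235v+3150 = (v−5)(v**4−9v**3−11v**2+225v−350) + (−8v**3+136v**2−760v+1400)
  v**4−9v**3−11v**2+225v−350 = (−(1/8)v−1)(−8v**3+136v**2−760v+1400) + (30v**2−360v+1050)
  −8v**3+136v**2−760v+1400 = (−(4/15)v+4/3)(30v**2−360v+1050) + (0)
Last nonzero remainder: 30v**2−360v+1050. Dividing through by 30 gives the monic gcd v**2−12v+35.

v**2−12v+35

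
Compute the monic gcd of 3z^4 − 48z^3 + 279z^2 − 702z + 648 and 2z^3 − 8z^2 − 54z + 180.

z^2 − 9z + 18

By polynomial division,
  3z^4 − 48z^3 + 279z^2 − 702z + 648 = ((3/2)z − 18)(2z^3 − 8z^2 − 54z + 180) + (216z^2 − 1944z + 3888)
  2z^3 − 8z^2 − 54z + 180 = ((1/108)z + 5/108)(216z^2 − 1944z + 3888) + (0)
Last nonzero remainder: 216z^2 − 1944z + 3888. Dividing through by 216 gives the monic gcd z^2 − 9z + 18.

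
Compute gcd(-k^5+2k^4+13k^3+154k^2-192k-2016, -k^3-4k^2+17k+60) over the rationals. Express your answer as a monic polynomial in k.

k^2-k-12

Repeated division with remainder:
  -k^5+2k^4+13k^3+154k^2-192k-2016 = (k^2-6k+28)(-k^3-4k^2+17k+60) + (308k^2-308k-3696)
  -k^3-4k^2+17k+60 = (-(1/308)k-5/308)(308k^2-308k-3696) + (0)
Last nonzero remainder: 308k^2-308k-3696. Dividing through by 308 gives the monic gcd k^2-k-12.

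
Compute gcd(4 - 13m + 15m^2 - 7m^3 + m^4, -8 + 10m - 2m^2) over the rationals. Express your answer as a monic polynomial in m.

Repeated division with remainder:
  m^4 - 7m^3 + 15m^2 - 13m + 4 = (-(1/2)m^2 + m - 1/2)(-2m^2 + 10m - 8) + (0)
Last nonzero remainder: -2m^2 + 10m - 8. Dividing through by -2 gives the monic gcd m^2 - 5m + 4.

4 - 5m + m^2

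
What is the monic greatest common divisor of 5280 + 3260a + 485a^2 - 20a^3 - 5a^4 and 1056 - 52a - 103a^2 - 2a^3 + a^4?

-352 - 100a + a^2 + a^3

Apply the Euclidean algorithm:
  -5a^4 - 20a^3 + 485a^2 + 3260a + 5280 = (-5)(a^4 - 2a^3 - 103a^2 - 52a + 1056) + (-30a^3 - 30a^2 + 3000a + 10560)
  a^4 - 2a^3 - 103a^2 - 52a + 1056 = (-(1/30)a + 1/10)(-30a^3 - 30a^2 + 3000a + 10560) + (0)
Last nonzero remainder: -30a^3 - 30a^2 + 3000a + 10560. Dividing through by -30 gives the monic gcd a^3 + a^2 - 100a - 352.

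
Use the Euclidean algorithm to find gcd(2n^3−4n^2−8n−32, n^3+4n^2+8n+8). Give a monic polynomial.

Euclidean algorithm in ℚ[n]:
  2n^3−4n^2−8n−32 = (2)(n^3+4n^2+8n+8) + (−12n^2−24n−48)
  n^3+4n^2+8n+8 = (−(1/12)n−1/6)(−12n^2−24n−48) + (0)
Last nonzero remainder: −12n^2−24n−48. Dividing through by −12 gives the monic gcd n^2+2n+4.

n^2+2n+4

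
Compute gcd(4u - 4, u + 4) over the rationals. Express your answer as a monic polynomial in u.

1

Apply the Euclidean algorithm:
  4u - 4 = (4)(u + 4) + (-20)
  u + 4 = (-(1/20)u - 1/5)(-20) + (0)
The last nonzero remainder is the constant -20, so the polynomials are coprime and gcd = 1.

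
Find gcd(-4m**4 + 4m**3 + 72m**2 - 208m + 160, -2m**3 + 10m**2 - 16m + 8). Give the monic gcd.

m**2 - 4m + 4

Apply the Euclidean algorithm:
  -4m**4 + 4m**3 + 72m**2 - 208m + 160 = (2m + 8)(-2m**3 + 10m**2 - 16m + 8) + (24m**2 - 96m + 96)
  -2m**3 + 10m**2 - 16m + 8 = (-(1/12)m + 1/12)(24m**2 - 96m + 96) + (0)
Last nonzero remainder: 24m**2 - 96m + 96. Dividing through by 24 gives the monic gcd m**2 - 4m + 4.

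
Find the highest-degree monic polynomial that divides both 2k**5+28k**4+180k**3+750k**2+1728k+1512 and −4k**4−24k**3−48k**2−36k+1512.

k**3+9k**2+39k+126

Apply the Euclidean algorithm:
  2k**5+28k**4+180k**3+750k**2+1728k+1512 = (−(1/2)k−4)(−4k**4−24k**3−48k**2−36k+1512) + (60k**3+540k**2+2340k+7560)
  −4k**4−24k**3−48k**2−36k+1512 = (−(1/15)k+1/5)(60k**3+540k**2+2340k+7560) + (0)
Last nonzero remainder: 60k**3+540k**2+2340k+7560. Dividing through by 60 gives the monic gcd k**3+9k**2+39k+126.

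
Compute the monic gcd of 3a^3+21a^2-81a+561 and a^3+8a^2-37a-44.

a+11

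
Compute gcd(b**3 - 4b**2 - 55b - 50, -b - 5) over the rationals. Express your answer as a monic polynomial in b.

b + 5

Euclidean algorithm in ℚ[b]:
  b**3 - 4b**2 - 55b - 50 = (-b**2 + 9b + 10)(-b - 5) + (0)
Last nonzero remainder: -b - 5. Dividing through by -1 gives the monic gcd b + 5.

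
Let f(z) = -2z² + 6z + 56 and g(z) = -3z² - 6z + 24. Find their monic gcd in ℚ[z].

Euclidean algorithm in ℚ[z]:
  -2z² + 6z + 56 = (2/3)(-3z² - 6z + 24) + (10z + 40)
  -3z² - 6z + 24 = (-(3/10)z + 3/5)(10z + 40) + (0)
Last nonzero remainder: 10z + 40. Dividing through by 10 gives the monic gcd z + 4.

z + 4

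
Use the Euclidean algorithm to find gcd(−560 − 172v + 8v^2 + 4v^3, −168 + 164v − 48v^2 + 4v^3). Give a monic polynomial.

−7 + v

Apply the Euclidean algorithm:
  4v^3 + 8v^2 − 172v − 560 = (4v^3 − 48v^2 + 164v − 168) + (56v^2 − 336v − 392)
  4v^3 − 48v^2 + 164v − 168 = ((1/14)v − 3/7)(56v^2 − 336v − 392) + (48v − 336)
  56v^2 − 336v − 392 = ((7/6)v + 7/6)(48v − 336) + (0)
Last nonzero remainder: 48v − 336. Dividing through by 48 gives the monic gcd v − 7.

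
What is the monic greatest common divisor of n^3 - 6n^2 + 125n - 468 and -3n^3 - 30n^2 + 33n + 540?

By polynomial division,
  n^3 - 6n^2 + 125n - 468 = (-1/3)(-3n^3 - 30n^2 + 33n + 540) + (-16n^2 + 136n - 288)
  -3n^3 - 30n^2 + 33n + 540 = ((3/16)n + 111/32)(-16n^2 + 136n - 288) + (-(1539/4)n + 1539)
  -16n^2 + 136n - 288 = ((64/1539)n - 32/171)(-(1539/4)n + 1539) + (0)
Last nonzero remainder: -(1539/4)n + 1539. Dividing through by -1539/4 gives the monic gcd n - 4.

n - 4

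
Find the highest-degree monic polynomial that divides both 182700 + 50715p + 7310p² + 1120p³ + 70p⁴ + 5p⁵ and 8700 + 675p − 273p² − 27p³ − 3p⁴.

By polynomial division,
  5p⁵ + 70p⁴ + 1120p³ + 7310p² + 50715p + 182700 = (−(5/3)p − 25/3)(−3p⁴ − 27p³ − 273p² + 675p + 8700) + (440p³ + 6160p² + 70840p + 255200)
  −3p⁴ − 27p³ − 273p² + 675p + 8700 = (−(3/440)p + 3/88)(440p³ + 6160p² + 70840p + 255200) + (0)
Last nonzero remainder: 440p³ + 6160p² + 70840p + 255200. Dividing through by 440 gives the monic gcd p³ + 14p² + 161p + 580.

580 + 161p + 14p² + p³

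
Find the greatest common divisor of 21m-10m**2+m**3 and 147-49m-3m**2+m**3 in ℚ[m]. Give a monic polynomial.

Euclidean algorithm in ℚ[m]:
  m**3-10m**2+21m = (m**3-3m**2-49m+147) + (-7m**2+70m-147)
  m**3-3m**2-49m+147 = (-(1/7)m-1)(-7m**2+70m-147) + (0)
Last nonzero remainder: -7m**2+70m-147. Dividing through by -7 gives the monic gcd m**2-10m+21.

21-10m+m**2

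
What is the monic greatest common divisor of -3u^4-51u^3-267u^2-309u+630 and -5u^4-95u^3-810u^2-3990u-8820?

u^2+13u+42

By polynomial division,
  -3u^4-51u^3-267u^2-309u+630 = (3/5)(-5u^4-95u^3-810u^2-3990u-8820) + (6u^3+219u^2+2085u+5922)
  -5u^4-95u^3-810u^2-3990u-8820 = (-(5/6)u+175/12)(6u^3+219u^2+2085u+5922) + (-(9065/4)u^2-(117845/4)u-190365/2)
  6u^3+219u^2+2085u+5922 = (-(24/9065)u-564/9065)(-(9065/4)u^2-(117845/4)u-190365/2) + (0)
Last nonzero remainder: -(9065/4)u^2-(117845/4)u-190365/2. Dividing through by -9065/4 gives the monic gcd u^2+13u+42.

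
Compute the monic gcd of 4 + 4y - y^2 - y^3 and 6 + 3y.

Euclidean algorithm in ℚ[y]:
  -y^3 - y^2 + 4y + 4 = (-(1/3)y^2 + (1/3)y + 2/3)(3y + 6) + (0)
Last nonzero remainder: 3y + 6. Dividing through by 3 gives the monic gcd y + 2.

2 + y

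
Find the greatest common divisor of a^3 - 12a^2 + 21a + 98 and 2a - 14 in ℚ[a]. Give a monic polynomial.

Apply the Euclidean algorithm:
  a^3 - 12a^2 + 21a + 98 = ((1/2)a^2 - (5/2)a - 7)(2a - 14) + (0)
Last nonzero remainder: 2a - 14. Dividing through by 2 gives the monic gcd a - 7.

a - 7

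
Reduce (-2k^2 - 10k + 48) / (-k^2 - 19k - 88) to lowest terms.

(2k - 6)/(k + 11)

By polynomial division,
  -2k^2 - 10k + 48 = (2)(-k^2 - 19k - 88) + (28k + 224)
  -k^2 - 19k - 88 = (-(1/28)k - 11/28)(28k + 224) + (0)
Last nonzero remainder: 28k + 224. Dividing through by 28 gives the monic gcd k + 8.
Cancel k + 8 from numerator and denominator to get the reduced form.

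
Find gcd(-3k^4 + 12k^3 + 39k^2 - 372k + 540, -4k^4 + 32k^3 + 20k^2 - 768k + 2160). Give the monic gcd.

Euclidean algorithm in ℚ[k]:
  -3k^4 + 12k^3 + 39k^2 - 372k + 540 = (3/4)(-4k^4 + 32k^3 + 20k^2 - 768k + 2160) + (-12k^3 + 24k^2 + 204k - 1080)
  -4k^4 + 32k^3 + 20k^2 - 768k + 2160 = ((1/3)k - 2)(-12k^3 + 24k^2 + 204k - 1080) + (0)
Last nonzero remainder: -12k^3 + 24k^2 + 204k - 1080. Dividing through by -12 gives the monic gcd k^3 - 2k^2 - 17k + 90.

k^3 - 2k^2 - 17k + 90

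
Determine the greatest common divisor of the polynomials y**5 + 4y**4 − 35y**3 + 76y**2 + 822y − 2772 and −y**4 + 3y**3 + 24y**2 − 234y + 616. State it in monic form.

By polynomial division,
  y**5 + 4y**4 − 35y**3 + 76y**2 + 822y − 2772 = (−y − 7)(−y**4 + 3y**3 + 24y**2 − 234y + 616) + (10y**3 + 10y**2 − 200y + 1540)
  −y**4 + 3y**3 + 24y**2 − 234y + 616 = (−(1/10)y + 2/5)(10y**3 + 10y**2 − 200y + 1540) + (0)
Last nonzero remainder: 10y**3 + 10y**2 − 200y + 1540. Dividing through by 10 gives the monic gcd y**3 + y**2 − 20y + 154.

y**3 + y**2 − 20y + 154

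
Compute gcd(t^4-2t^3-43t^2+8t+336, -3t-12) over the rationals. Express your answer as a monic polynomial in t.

t+4

Euclidean algorithm in ℚ[t]:
  t^4-2t^3-43t^2+8t+336 = (-(1/3)t^3+2t^2+(19/3)t-28)(-3t-12) + (0)
Last nonzero remainder: -3t-12. Dividing through by -3 gives the monic gcd t+4.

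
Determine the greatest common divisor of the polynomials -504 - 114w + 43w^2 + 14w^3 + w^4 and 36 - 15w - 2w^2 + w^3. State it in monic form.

-12 + w + w^2

Apply the Euclidean algorithm:
  w^4 + 14w^3 + 43w^2 - 114w - 504 = (w + 16)(w^3 - 2w^2 - 15w + 36) + (90w^2 + 90w - 1080)
  w^3 - 2w^2 - 15w + 36 = ((1/90)w - 1/30)(90w^2 + 90w - 1080) + (0)
Last nonzero remainder: 90w^2 + 90w - 1080. Dividing through by 90 gives the monic gcd w^2 + w - 12.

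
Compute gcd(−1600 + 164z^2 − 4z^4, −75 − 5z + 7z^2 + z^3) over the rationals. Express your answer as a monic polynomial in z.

5 + z

Repeated division with remainder:
  −4z^4 + 164z^2 − 1600 = (−4z + 28)(z^3 + 7z^2 − 5z − 75) + (−52z^2 − 160z + 500)
  z^3 + 7z^2 − 5z − 75 = (−(1/52)z − 51/676)(−52z^2 − 160z + 500) + (−(1260/169)z − 6300/169)
  −52z^2 − 160z + 500 = ((2197/315)z − 845/63)(−(1260/169)z − 6300/169) + (0)
Last nonzero remainder: −(1260/169)z − 6300/169. Dividing through by −1260/169 gives the monic gcd z + 5.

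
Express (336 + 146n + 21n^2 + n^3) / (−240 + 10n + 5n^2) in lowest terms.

(42 + 13n + n^2)/(−30 + 5n)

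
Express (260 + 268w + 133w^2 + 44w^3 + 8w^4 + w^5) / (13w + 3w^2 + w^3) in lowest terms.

(20 + 16w + 5w^2 + w^3)/(w)

Apply the Euclidean algorithm:
  w^5 + 8w^4 + 44w^3 + 133w^2 + 268w + 260 = (w^2 + 5w + 16)(w^3 + 3w^2 + 13w) + (20w^2 + 60w + 260)
  w^3 + 3w^2 + 13w = ((1/20)w)(20w^2 + 60w + 260) + (0)
Last nonzero remainder: 20w^2 + 60w + 260. Dividing through by 20 gives the monic gcd w^2 + 3w + 13.
Cancel w^2 + 3w + 13 from numerator and denominator to get the reduced form.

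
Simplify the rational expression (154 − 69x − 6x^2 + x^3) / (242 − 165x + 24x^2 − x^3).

By polynomial division,
  x^3 − 6x^2 − 69x + 154 = (−1)(−x^3 + 24x^2 − 165x + 242) + (18x^2 − 234x + 396)
  −x^3 + 24x^2 − 165x + 242 = (−(1/18)x + 11/18)(18x^2 − 234x + 396) + (0)
Last nonzero remainder: 18x^2 − 234x + 396. Dividing through by 18 gives the monic gcd x^2 − 13x + 22.
Cancel x^2 − 13x + 22 from numerator and denominator to get the reduced form.

(−7 − x)/(−11 + x)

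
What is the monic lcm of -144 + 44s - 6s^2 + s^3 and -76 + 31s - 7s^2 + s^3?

-2736 + 1268s - 390s^2 + 81s^3 - 9s^4 + s^5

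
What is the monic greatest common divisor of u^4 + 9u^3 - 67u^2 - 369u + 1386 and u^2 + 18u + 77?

u^2 + 18u + 77

Repeated division with remainder:
  u^4 + 9u^3 - 67u^2 - 369u + 1386 = (u^2 - 9u + 18)(u^2 + 18u + 77) + (0)
The last nonzero remainder u^2 + 18u + 77 is already monic.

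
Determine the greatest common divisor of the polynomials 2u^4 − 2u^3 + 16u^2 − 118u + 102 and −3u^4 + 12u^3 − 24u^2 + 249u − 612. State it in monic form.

Apply the Euclidean algorithm:
  2u^4 − 2u^3 + 16u^2 − 118u + 102 = (−2/3)(−3u^4 + 12u^3 − 24u^2 + 249u − 612) + (6u^3 + 48u − 306)
  −3u^4 + 12u^3 − 24u^2 + 249u − 612 = (−(1/2)u + 2)(6u^3 + 48u − 306) + (0)
Last nonzero remainder: 6u^3 + 48u − 306. Dividing through by 6 gives the monic gcd u^3 + 8u − 51.

u^3 + 8u − 51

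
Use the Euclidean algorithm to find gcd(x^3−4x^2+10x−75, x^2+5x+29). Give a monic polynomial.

1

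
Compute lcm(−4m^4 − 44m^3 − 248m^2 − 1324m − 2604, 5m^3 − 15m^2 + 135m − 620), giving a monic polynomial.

m^5 + 7m^4 + 18m^3 + 83m^2 − 673m − 2604

Apply the Euclidean algorithm:
  −4m^4 − 44m^3 − 248m^2 − 1324m − 2604 = (−(4/5)m − 56/5)(5m^3 − 15m^2 + 135m − 620) + (−308m^2 − 308m − 9548)
  5m^3 − 15m^2 + 135m − 620 = (−(5/308)m + 5/77)(−308m^2 − 308m − 9548) + (0)
Last nonzero remainder: −308m^2 − 308m − 9548. Dividing through by −308 gives the monic gcd m^2 + m + 31.
Then lcm(f, g) = f·g / gcd(f, g); expanding and making the result monic gives the answer.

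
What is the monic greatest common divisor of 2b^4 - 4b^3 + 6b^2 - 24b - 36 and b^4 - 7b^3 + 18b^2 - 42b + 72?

b^3 - 3b^2 + 6b - 18

Euclidean algorithm in ℚ[b]:
  2b^4 - 4b^3 + 6b^2 - 24b - 36 = (2)(b^4 - 7b^3 + 18b^2 - 42b + 72) + (10b^3 - 30b^2 + 60b - 180)
  b^4 - 7b^3 + 18b^2 - 42b + 72 = ((1/10)b - 2/5)(10b^3 - 30b^2 + 60b - 180) + (0)
Last nonzero remainder: 10b^3 - 30b^2 + 60b - 180. Dividing through by 10 gives the monic gcd b^3 - 3b^2 + 6b - 18.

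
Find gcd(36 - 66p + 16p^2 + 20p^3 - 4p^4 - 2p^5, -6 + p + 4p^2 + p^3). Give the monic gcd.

Repeated division with remainder:
  -2p^5 - 4p^4 + 20p^3 + 16p^2 - 66p + 36 = (-2p^2 + 4p + 6)(p^3 + 4p^2 + p - 6) + (-24p^2 - 48p + 72)
  p^3 + 4p^2 + p - 6 = (-(1/24)p - 1/12)(-24p^2 - 48p + 72) + (0)
Last nonzero remainder: -24p^2 - 48p + 72. Dividing through by -24 gives the monic gcd p^2 + 2p - 3.

-3 + 2p + p^2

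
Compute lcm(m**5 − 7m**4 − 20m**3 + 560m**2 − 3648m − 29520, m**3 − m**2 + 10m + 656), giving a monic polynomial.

Euclidean algorithm in ℚ[m]:
  m**5 − 7m**4 − 20m**3 + 560m**2 − 3648m − 29520 = (m**2 − 6m − 36)(m**3 − m**2 + 10m + 656) + (−72m**2 + 648m − 5904)
  m**3 − m**2 + 10m + 656 = (−(1/72)m − 1/9)(−72m**2 + 648m − 5904) + (0)
Last nonzero remainder: −72m**2 + 648m − 5904. Dividing through by −72 gives the monic gcd m**2 − 9m + 82.
Then lcm(f, g) = f·g / gcd(f, g); expanding and making the result monic gives the answer.

m**6 + m**5 − 76m**4 + 400m**3 + 832m**2 − 58704m − 236160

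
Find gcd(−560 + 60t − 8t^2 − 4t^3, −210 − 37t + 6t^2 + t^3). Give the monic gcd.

Euclidean algorithm in ℚ[t]:
  −4t^3 − 8t^2 + 60t − 560 = (−4)(t^3 + 6t^2 − 37t − 210) + (16t^2 − 88t − 1400)
  t^3 + 6t^2 − 37t − 210 = ((1/16)t + 23/32)(16t^2 − 88t − 1400) + ((455/4)t + 3185/4)
  16t^2 − 88t − 1400 = ((64/455)t − 160/91)((455/4)t + 3185/4) + (0)
Last nonzero remainder: (455/4)t + 3185/4. Dividing through by 455/4 gives the monic gcd t + 7.

7 + t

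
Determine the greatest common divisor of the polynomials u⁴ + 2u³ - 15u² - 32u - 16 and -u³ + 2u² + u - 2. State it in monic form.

Apply the Euclidean algorithm:
  u⁴ + 2u³ - 15u² - 32u - 16 = (-u - 4)(-u³ + 2u² + u - 2) + (-6u² - 30u - 24)
  -u³ + 2u² + u - 2 = ((1/6)u - 7/6)(-6u² - 30u - 24) + (-30u - 30)
  -6u² - 30u - 24 = ((1/5)u + 4/5)(-30u - 30) + (0)
Last nonzero remainder: -30u - 30. Dividing through by -30 gives the monic gcd u + 1.

u + 1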